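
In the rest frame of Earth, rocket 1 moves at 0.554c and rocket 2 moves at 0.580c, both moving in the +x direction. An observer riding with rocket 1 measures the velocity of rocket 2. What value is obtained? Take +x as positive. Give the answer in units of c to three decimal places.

+0.038c

β_A = 0.554, β_B = 0.580.
Transform to A's frame with the inverse velocity-addition law: u' = (u − v)/(1 − uv/c²), taking u = β_B and v = β_A.
u' = (0.580 − 0.554) / (1 − (0.554)(0.580)) = 0.0260/0.6787 = 0.0383.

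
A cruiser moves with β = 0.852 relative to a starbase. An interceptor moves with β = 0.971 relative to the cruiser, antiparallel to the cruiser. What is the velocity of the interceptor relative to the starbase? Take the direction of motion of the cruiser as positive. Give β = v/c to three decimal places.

β = -0.689

With v = 0.852 and u' = -0.971 (in units of c),
u = (u' + v)/(1 + u'v/c²):
u = (-0.971 + 0.852) / (1 + (-0.971)·0.852) = -0.1190/0.1727 = -0.6890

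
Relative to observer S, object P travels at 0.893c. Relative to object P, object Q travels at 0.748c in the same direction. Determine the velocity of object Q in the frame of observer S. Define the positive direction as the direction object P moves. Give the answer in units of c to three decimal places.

With v = 0.893 and u' = 0.748 (in units of c),
u = (u' + v)/(1 + u'v/c²):
u = (0.748 + 0.893) / (1 + 0.748·0.893) = 1.6410/1.6680 = 0.9838

0.984c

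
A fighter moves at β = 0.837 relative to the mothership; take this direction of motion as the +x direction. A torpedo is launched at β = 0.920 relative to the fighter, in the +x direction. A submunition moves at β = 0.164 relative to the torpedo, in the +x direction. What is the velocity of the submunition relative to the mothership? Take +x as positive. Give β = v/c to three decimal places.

Apply u = (u' + v)/(1 + u'v/c²) successively, working outward toward the mothership.
Start: velocity of the fighter relative to the mothership = 0.8370c.
Compose with the torpedo (u' = 0.920 in the fighter frame): u_1 = (0.920 + 0.837) / (1 + 0.920·0.837) = 1.7570/1.7700 = 0.9926.
Compose with the submunition (u' = 0.164 in the torpedo frame): u_2 = (0.164 + 0.993) / (1 + 0.164·0.993) = 1.1566/1.1628 = 0.9947.

β = 0.995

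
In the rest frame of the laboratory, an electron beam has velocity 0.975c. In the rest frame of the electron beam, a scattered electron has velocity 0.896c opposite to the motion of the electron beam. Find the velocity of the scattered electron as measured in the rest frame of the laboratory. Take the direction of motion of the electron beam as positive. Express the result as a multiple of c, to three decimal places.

+0.625c

With v = 0.975 and u' = -0.896 (in units of c),
u = (u' + v)/(1 + u'v/c²):
u = (-0.896 + 0.975) / (1 + (-0.896)·0.975) = 0.0790/0.1264 = 0.6250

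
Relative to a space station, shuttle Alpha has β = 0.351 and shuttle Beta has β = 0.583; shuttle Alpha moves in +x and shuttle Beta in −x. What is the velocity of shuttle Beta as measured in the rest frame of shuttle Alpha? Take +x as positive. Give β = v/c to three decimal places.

β_A = 0.351, β_B = -0.583.
Transform to A's frame with the inverse velocity-addition law: u' = (u − v)/(1 − uv/c²), taking u = β_B and v = β_A.
u' = (-0.583 − 0.351) / (1 − (0.351)(-0.583)) = -0.9340/1.2046 = -0.7753.

β = -0.775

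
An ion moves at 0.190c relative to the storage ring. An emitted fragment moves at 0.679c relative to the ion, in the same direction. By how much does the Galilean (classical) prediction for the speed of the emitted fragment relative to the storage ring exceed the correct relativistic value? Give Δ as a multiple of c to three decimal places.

Galilean: u_cl = 0.679 + 0.190 = 0.8690.
Relativistic: u_rel = (0.679 + 0.190) / (1 + 0.679·0.190) = 0.8690/1.1290 = 0.7697.
Δ = 0.8690 − 0.7697 = 0.0993.

Δ = 0.099c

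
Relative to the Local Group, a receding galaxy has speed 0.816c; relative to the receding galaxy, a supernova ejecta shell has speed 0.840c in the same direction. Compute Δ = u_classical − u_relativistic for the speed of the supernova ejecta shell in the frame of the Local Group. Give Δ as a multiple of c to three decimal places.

Δ = 0.673c

Galilean: u_cl = 0.840 + 0.816 = 1.6560.
Relativistic: u_rel = (0.840 + 0.816) / (1 + 0.840·0.816) = 1.6560/1.6854 = 0.9825.
Δ = 1.6560 − 0.9825 = 0.6735.
(The classical prediction exceeds c; the relativistic result does not.)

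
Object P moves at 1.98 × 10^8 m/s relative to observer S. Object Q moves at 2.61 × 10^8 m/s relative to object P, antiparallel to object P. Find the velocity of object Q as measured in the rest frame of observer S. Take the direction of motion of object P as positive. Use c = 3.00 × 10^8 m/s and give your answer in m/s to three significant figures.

In units of c (dividing by 3.00 × 10^8 m/s): v = 0.660, u' = -0.870.
u = (u' + v)/(1 + u'v/c²):
u = (-0.870 + 0.660) / (1 + (-0.870)·0.660) = -0.2100/0.4258 = -0.4932
(Galilean addition would give -0.210c.)
Converting back: u = -0.4932 × 3.00 × 10^8 m/s.

-1.48 × 10^8 m/s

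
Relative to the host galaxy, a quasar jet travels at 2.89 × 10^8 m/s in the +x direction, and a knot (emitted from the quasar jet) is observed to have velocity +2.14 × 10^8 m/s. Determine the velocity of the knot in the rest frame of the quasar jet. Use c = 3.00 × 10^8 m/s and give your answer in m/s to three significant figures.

v = 0.963c, u = 0.713c.
Invert the composition law: u' = (u − v)/(1 − uv/c²).
u' = (0.713 − 0.963) / (1 − (0.713)(0.963)) = -0.2500/0.3128 = -0.7992.
u' = -0.7992 × 3.00 × 10^8 m/s.

-2.40 × 10^8 m/s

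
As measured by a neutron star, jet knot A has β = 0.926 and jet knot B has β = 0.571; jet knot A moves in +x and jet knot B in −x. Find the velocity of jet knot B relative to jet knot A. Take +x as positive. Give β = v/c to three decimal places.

β = -0.979

β_A = 0.926, β_B = -0.571.
Transform to A's frame with the inverse velocity-addition law: u' = (u − v)/(1 − uv/c²), taking u = β_B and v = β_A.
u' = (-0.571 − 0.926) / (1 − (0.926)(-0.571)) = -1.4970/1.5287 = -0.9792.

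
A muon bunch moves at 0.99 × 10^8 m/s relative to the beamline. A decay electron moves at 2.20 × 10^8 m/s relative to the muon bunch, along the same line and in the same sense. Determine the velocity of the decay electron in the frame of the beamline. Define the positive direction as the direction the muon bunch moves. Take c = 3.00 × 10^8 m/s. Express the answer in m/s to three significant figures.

In units of c (dividing by 3.00 × 10^8 m/s): v = 0.330, u' = 0.733.
u = (u' + v)/(1 + u'v/c²):
u = (0.733 + 0.330) / (1 + 0.733·0.330) = 1.0633/1.2420 = 0.8561
Converting back: u = 0.8561 × 3.00 × 10^8 m/s.

2.57 × 10^8 m/s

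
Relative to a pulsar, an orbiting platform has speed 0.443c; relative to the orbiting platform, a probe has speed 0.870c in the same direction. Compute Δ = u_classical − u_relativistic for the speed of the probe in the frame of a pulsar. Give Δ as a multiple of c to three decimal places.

Galilean: u_cl = 0.870 + 0.443 = 1.3130.
Relativistic: u_rel = (0.870 + 0.443) / (1 + 0.870·0.443) = 1.3130/1.3854 = 0.9477.
Δ = 1.3130 − 0.9477 = 0.3653.
(The classical prediction exceeds c; the relativistic result does not.)

Δ = 0.365c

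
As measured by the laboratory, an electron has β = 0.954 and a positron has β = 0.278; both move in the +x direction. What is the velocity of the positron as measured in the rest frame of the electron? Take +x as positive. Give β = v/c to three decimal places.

β_A = 0.954, β_B = 0.278.
Transform to A's frame with the inverse velocity-addition law: u' = (u − v)/(1 − uv/c²), taking u = β_B and v = β_A.
u' = (0.278 − 0.954) / (1 − (0.954)(0.278)) = -0.6760/0.7348 = -0.9200.

β = -0.920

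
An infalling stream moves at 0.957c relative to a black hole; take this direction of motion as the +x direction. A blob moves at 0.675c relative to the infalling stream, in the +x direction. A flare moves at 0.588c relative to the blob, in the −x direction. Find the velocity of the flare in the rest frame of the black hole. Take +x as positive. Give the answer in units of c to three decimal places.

Apply u = (u' + v)/(1 + u'v/c²) successively, working outward toward the black hole.
Start: velocity of the infalling stream relative to the black hole = 0.9570c.
Compose with the blob (u' = 0.675 in the infalling stream frame): u_1 = (0.675 + 0.957) / (1 + 0.675·0.957) = 1.6320/1.6460 = 0.9915.
Compose with the flare (u' = -0.588 in the blob frame): u_2 = (-0.588 + 0.992) / (1 + (-0.588)·0.992) = 0.4035/0.4170 = 0.9677.

+0.968c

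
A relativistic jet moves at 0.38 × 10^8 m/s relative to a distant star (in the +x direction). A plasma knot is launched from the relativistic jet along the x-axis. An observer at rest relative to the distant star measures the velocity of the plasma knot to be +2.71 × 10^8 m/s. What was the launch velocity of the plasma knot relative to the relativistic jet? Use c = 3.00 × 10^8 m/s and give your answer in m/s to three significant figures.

+2.63 × 10^8 m/s

v = 0.127c, u = 0.903c.
Invert the composition law: u' = (u − v)/(1 − uv/c²).
u' = (0.903 − 0.127) / (1 − (0.903)(0.127)) = 0.7767/0.8856 = 0.8770.
u' = 0.8770 × 3.00 × 10^8 m/s.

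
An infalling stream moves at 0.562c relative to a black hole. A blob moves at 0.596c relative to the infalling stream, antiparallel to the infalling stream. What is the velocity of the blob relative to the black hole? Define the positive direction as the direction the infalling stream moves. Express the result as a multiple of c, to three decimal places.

-0.051c

With v = 0.562 and u' = -0.596 (in units of c),
u = (u' + v)/(1 + u'v/c²):
u = (-0.596 + 0.562) / (1 + (-0.596)·0.562) = -0.0340/0.6650 = -0.0511
(Galilean addition would give -0.034c.)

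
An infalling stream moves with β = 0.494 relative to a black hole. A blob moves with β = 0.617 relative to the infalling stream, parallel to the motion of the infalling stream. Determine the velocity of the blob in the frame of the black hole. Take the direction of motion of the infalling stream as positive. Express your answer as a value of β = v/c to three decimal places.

β = 0.851

With v = 0.494 and u' = 0.617 (in units of c),
u = (u' + v)/(1 + u'v/c²):
u = (0.617 + 0.494) / (1 + 0.617·0.494) = 1.1110/1.3048 = 0.8515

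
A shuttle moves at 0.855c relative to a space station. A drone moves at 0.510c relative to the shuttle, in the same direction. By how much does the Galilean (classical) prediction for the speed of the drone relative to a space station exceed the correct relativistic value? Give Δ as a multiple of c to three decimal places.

Δ = 0.414c

Galilean: u_cl = 0.510 + 0.855 = 1.3650.
Relativistic: u_rel = (0.510 + 0.855) / (1 + 0.510·0.855) = 1.3650/1.4361 = 0.9505.
Δ = 1.3650 − 0.9505 = 0.4145.
(The classical prediction exceeds c; the relativistic result does not.)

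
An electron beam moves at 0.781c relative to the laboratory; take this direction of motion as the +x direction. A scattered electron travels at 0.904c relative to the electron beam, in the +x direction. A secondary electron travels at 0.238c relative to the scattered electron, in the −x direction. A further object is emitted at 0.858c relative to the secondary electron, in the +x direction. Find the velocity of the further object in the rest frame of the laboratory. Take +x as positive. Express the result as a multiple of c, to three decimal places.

Apply u = (u' + v)/(1 + u'v/c²) successively, working outward toward the laboratory.
Start: velocity of the electron beam relative to the laboratory = 0.7810c.
Compose with the scattered electron (u' = 0.904 in the electron beam frame): u_1 = (0.904 + 0.781) / (1 + 0.904·0.781) = 1.6850/1.7060 = 0.9877.
Compose with the secondary electron (u' = -0.238 in the scattered electron frame): u_2 = (-0.238 + 0.988) / (1 + (-0.238)·0.988) = 0.7497/0.7649 = 0.9801.
Compose with the further object (u' = 0.858 in the secondary electron frame): u_3 = (0.858 + 0.980) / (1 + 0.858·0.980) = 1.8381/1.8409 = 0.9985.

+0.998c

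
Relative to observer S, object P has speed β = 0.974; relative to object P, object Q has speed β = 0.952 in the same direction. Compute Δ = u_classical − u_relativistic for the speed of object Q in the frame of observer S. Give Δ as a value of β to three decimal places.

Galilean: u_cl = 0.952 + 0.974 = 1.9260.
Relativistic: u_rel = (0.952 + 0.974) / (1 + 0.952·0.974) = 1.9260/1.9272 = 0.9994.
Δ = 1.9260 − 0.9994 = 0.9266.
(The classical prediction exceeds c; the relativistic result does not.)

Δ = 0.927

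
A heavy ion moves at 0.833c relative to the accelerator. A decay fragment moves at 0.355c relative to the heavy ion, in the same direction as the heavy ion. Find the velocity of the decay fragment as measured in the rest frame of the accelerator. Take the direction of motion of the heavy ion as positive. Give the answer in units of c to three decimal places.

With v = 0.833 and u' = 0.355 (in units of c),
u = (u' + v)/(1 + u'v/c²):
u = (0.355 + 0.833) / (1 + 0.355·0.833) = 1.1880/1.2957 = 0.9169
(Galilean addition would give +1.188c, exceeding c.)

0.917c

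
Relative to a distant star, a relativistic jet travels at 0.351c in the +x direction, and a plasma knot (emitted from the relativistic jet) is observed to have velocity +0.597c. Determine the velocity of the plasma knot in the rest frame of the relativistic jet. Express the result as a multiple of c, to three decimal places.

+0.311c

Invert the composition law: u' = (u − v)/(1 − uv/c²).
u' = (0.597 − 0.351) / (1 − (0.597)(0.351)) = 0.2460/0.7905 = 0.3112.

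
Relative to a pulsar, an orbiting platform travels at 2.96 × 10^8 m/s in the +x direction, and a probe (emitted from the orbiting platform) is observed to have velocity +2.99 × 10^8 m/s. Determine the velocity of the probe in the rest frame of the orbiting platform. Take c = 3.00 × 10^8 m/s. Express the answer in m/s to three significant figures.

v = 0.987c, u = 0.997c.
Invert the composition law: u' = (u − v)/(1 − uv/c²).
u' = (0.997 − 0.987) / (1 − (0.997)(0.987)) = 0.0100/0.0166 = 0.6016.
u' = 0.6016 × 3.00 × 10^8 m/s.

+1.80 × 10^8 m/s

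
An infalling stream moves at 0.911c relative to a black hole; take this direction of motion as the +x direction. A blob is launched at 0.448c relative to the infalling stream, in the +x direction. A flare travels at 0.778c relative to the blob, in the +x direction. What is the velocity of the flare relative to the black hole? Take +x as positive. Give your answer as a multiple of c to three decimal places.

0.996c

Apply u = (u' + v)/(1 + u'v/c²) successively, working outward toward the black hole.
Start: velocity of the infalling stream relative to the black hole = 0.9110c.
Compose with the blob (u' = 0.448 in the infalling stream frame): u_1 = (0.448 + 0.911) / (1 + 0.448·0.911) = 1.3590/1.4081 = 0.9651.
Compose with the flare (u' = 0.778 in the blob frame): u_2 = (0.778 + 0.965) / (1 + 0.778·0.965) = 1.7431/1.7509 = 0.9956.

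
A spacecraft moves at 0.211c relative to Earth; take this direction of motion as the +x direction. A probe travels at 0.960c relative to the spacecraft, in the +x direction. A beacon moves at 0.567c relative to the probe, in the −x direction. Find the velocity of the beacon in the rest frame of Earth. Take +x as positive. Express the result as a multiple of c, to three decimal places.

Apply u = (u' + v)/(1 + u'v/c²) successively, working outward toward Earth.
Start: velocity of the spacecraft relative to Earth = 0.2110c.
Compose with the probe (u' = 0.960 in the spacecraft frame): u_1 = (0.960 + 0.211) / (1 + 0.960·0.211) = 1.1710/1.2026 = 0.9738.
Compose with the beacon (u' = -0.567 in the probe frame): u_2 = (-0.567 + 0.974) / (1 + (-0.567)·0.974) = 0.4068/0.4479 = 0.9082.

+0.908c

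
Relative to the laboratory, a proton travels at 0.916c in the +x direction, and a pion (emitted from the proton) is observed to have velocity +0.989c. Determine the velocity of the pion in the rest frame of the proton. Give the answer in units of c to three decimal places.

+0.776c

Invert the composition law: u' = (u − v)/(1 − uv/c²).
u' = (0.989 − 0.916) / (1 − (0.989)(0.916)) = 0.0730/0.0941 = 0.7760.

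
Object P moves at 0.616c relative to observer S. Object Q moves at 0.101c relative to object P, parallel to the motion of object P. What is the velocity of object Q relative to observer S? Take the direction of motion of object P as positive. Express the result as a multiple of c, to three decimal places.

With v = 0.616 and u' = 0.101 (in units of c),
u = (u' + v)/(1 + u'v/c²):
u = (0.101 + 0.616) / (1 + 0.101·0.616) = 0.7170/1.0622 = 0.6750

0.675c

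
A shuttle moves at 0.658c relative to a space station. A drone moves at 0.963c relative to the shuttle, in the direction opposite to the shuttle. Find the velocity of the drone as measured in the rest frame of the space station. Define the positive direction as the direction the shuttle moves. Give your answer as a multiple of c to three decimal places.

With v = 0.658 and u' = -0.963 (in units of c),
u = (u' + v)/(1 + u'v/c²):
u = (-0.963 + 0.658) / (1 + (-0.963)·0.658) = -0.3050/0.3663 = -0.8325
(Galilean addition would give -0.305c.)

-0.833c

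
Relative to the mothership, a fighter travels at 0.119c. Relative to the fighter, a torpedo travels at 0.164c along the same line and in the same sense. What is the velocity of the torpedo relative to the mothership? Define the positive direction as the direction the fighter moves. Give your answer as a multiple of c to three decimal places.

With v = 0.119 and u' = 0.164 (in units of c),
u = (u' + v)/(1 + u'v/c²):
u = (0.164 + 0.119) / (1 + 0.164·0.119) = 0.2830/1.0195 = 0.2776

0.278c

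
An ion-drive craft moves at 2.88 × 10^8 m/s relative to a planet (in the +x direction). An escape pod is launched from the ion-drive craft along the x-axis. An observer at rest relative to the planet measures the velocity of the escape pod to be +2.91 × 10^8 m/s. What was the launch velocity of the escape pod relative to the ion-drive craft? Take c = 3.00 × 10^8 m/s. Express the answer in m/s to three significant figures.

+4.36 × 10^7 m/s

v = 0.960c, u = 0.970c.
Invert the composition law: u' = (u − v)/(1 − uv/c²).
u' = (0.970 − 0.960) / (1 − (0.970)(0.960)) = 0.0100/0.0688 = 0.1453.
u' = 0.1453 × 3.00 × 10^8 m/s.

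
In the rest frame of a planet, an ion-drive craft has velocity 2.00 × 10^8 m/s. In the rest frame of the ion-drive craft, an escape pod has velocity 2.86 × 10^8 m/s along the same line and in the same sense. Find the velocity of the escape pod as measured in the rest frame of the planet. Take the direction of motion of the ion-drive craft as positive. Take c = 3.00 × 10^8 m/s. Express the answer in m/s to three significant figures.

2.97 × 10^8 m/s

In units of c (dividing by 3.00 × 10^8 m/s): v = 0.667, u' = 0.953.
u = (u' + v)/(1 + u'v/c²):
u = (0.953 + 0.667) / (1 + 0.953·0.667) = 1.6200/1.6356 = 0.9905
Converting back: u = 0.9905 × 3.00 × 10^8 m/s.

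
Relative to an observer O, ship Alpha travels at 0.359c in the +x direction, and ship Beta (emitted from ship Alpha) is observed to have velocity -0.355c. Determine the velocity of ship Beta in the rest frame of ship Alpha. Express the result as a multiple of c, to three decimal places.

Invert the composition law: u' = (u − v)/(1 − uv/c²).
u' = (-0.355 − 0.359) / (1 − (-0.355)(0.359)) = -0.7140/1.1274 = -0.6333.

-0.633c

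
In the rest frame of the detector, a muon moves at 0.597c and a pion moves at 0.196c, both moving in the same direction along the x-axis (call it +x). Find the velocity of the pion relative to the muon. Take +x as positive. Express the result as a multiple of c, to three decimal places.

β_A = 0.597, β_B = 0.196.
Transform to A's frame with the inverse velocity-addition law: u' = (u − v)/(1 − uv/c²), taking u = β_B and v = β_A.
u' = (0.196 − 0.597) / (1 − (0.597)(0.196)) = -0.4010/0.8830 = -0.4541.

-0.454c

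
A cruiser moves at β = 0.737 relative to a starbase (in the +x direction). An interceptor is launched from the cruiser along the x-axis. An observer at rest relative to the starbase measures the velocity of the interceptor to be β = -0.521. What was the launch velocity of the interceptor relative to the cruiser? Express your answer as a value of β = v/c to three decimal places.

β = -0.909

Invert the composition law: u' = (u − v)/(1 − uv/c²).
u' = (-0.521 − 0.737) / (1 − (-0.521)(0.737)) = -1.2580/1.3840 = -0.9090.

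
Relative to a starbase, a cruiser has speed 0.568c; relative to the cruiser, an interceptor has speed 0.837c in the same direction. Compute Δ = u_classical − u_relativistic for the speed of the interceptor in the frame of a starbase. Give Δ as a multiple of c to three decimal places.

Galilean: u_cl = 0.837 + 0.568 = 1.4050.
Relativistic: u_rel = (0.837 + 0.568) / (1 + 0.837·0.568) = 1.4050/1.4754 = 0.9523.
Δ = 1.4050 − 0.9523 = 0.4527.
(The classical prediction exceeds c; the relativistic result does not.)

Δ = 0.453c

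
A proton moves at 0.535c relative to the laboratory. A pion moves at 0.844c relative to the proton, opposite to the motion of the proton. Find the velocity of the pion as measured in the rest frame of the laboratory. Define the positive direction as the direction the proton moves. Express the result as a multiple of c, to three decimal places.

-0.563c

With v = 0.535 and u' = -0.844 (in units of c),
u = (u' + v)/(1 + u'v/c²):
u = (-0.844 + 0.535) / (1 + (-0.844)·0.535) = -0.3090/0.5485 = -0.5634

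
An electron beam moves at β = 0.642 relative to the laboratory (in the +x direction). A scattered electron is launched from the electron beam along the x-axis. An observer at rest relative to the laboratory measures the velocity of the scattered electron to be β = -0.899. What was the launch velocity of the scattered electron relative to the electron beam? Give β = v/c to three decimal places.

β = -0.977

Invert the composition law: u' = (u − v)/(1 − uv/c²).
u' = (-0.899 − 0.642) / (1 − (-0.899)(0.642)) = -1.5410/1.5772 = -0.9771.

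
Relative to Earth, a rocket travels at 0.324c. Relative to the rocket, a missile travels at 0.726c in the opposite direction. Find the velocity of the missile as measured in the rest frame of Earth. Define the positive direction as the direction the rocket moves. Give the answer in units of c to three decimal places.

-0.526c

With v = 0.324 and u' = -0.726 (in units of c),
u = (u' + v)/(1 + u'v/c²):
u = (-0.726 + 0.324) / (1 + (-0.726)·0.324) = -0.4020/0.7648 = -0.5256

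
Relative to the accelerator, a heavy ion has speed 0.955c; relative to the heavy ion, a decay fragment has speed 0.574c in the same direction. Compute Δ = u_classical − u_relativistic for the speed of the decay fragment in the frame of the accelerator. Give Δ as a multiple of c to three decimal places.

Galilean: u_cl = 0.574 + 0.955 = 1.5290.
Relativistic: u_rel = (0.574 + 0.955) / (1 + 0.574·0.955) = 1.5290/1.5482 = 0.9876.
Δ = 1.5290 − 0.9876 = 0.5414.
(The classical prediction exceeds c; the relativistic result does not.)

Δ = 0.541c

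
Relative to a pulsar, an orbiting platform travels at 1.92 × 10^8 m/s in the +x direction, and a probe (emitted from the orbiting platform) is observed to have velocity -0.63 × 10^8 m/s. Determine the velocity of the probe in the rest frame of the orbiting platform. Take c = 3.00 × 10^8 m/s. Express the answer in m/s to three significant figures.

v = 0.640c, u = -0.210c.
Invert the composition law: u' = (u − v)/(1 − uv/c²).
u' = (-0.210 − 0.640) / (1 − (-0.210)(0.640)) = -0.8500/1.1344 = -0.7493.
u' = -0.7493 × 3.00 × 10^8 m/s.

-2.25 × 10^8 m/s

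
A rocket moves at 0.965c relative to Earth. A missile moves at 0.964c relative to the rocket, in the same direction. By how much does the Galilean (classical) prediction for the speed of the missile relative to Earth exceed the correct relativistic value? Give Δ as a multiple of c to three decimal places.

Δ = 0.930c

Galilean: u_cl = 0.964 + 0.965 = 1.9290.
Relativistic: u_rel = (0.964 + 0.965) / (1 + 0.964·0.965) = 1.9290/1.9303 = 0.9993.
Δ = 1.9290 − 0.9993 = 0.9297.
(The classical prediction exceeds c; the relativistic result does not.)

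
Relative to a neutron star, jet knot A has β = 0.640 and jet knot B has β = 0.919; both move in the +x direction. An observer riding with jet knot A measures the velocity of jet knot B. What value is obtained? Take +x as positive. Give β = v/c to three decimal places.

β = +0.677

β_A = 0.640, β_B = 0.919.
Transform to A's frame with the inverse velocity-addition law: u' = (u − v)/(1 − uv/c²), taking u = β_B and v = β_A.
u' = (0.919 − 0.640) / (1 − (0.640)(0.919)) = 0.2790/0.4118 = 0.6774.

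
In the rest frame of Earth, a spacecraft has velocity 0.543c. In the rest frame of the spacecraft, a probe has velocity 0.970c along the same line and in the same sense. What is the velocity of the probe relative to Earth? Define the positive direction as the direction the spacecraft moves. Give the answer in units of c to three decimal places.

With v = 0.543 and u' = 0.970 (in units of c),
u = (u' + v)/(1 + u'v/c²):
u = (0.970 + 0.543) / (1 + 0.970·0.543) = 1.5130/1.5267 = 0.9910

0.991c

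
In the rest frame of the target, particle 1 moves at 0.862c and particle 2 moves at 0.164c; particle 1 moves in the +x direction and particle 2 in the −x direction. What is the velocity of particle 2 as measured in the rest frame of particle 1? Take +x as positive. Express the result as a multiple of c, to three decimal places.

-0.899c

β_A = 0.862, β_B = -0.164.
Transform to A's frame with the inverse velocity-addition law: u' = (u − v)/(1 − uv/c²), taking u = β_B and v = β_A.
u' = (-0.164 − 0.862) / (1 − (0.862)(-0.164)) = -1.0260/1.1414 = -0.8989.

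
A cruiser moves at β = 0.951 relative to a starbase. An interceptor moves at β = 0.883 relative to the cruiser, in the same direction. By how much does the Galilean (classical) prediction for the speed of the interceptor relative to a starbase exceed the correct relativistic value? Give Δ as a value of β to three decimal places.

Δ = 0.837

Galilean: u_cl = 0.883 + 0.951 = 1.8340.
Relativistic: u_rel = (0.883 + 0.951) / (1 + 0.883·0.951) = 1.8340/1.8397 = 0.9969.
Δ = 1.8340 − 0.9969 = 0.8371.
(The classical prediction exceeds c; the relativistic result does not.)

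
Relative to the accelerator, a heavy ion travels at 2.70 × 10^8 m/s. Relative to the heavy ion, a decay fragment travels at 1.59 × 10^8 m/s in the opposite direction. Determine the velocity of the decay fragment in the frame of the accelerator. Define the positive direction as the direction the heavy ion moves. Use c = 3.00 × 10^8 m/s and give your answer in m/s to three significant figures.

+2.12 × 10^8 m/s

In units of c (dividing by 3.00 × 10^8 m/s): v = 0.900, u' = -0.530.
u = (u' + v)/(1 + u'v/c²):
u = (-0.530 + 0.900) / (1 + (-0.530)·0.900) = 0.3700/0.5230 = 0.7075
(Galilean addition would give +0.370c.)
Converting back: u = 0.7075 × 3.00 × 10^8 m/s.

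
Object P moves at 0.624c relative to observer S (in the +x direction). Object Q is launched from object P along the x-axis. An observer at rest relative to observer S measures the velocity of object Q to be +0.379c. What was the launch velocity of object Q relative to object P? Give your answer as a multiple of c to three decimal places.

-0.321c

Invert the composition law: u' = (u − v)/(1 − uv/c²).
u' = (0.379 − 0.624) / (1 − (0.379)(0.624)) = -0.2450/0.7635 = -0.3209.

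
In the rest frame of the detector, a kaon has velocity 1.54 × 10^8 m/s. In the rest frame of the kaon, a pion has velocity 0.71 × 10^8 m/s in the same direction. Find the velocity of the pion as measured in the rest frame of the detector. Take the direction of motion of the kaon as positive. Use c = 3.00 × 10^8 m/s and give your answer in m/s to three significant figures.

In units of c (dividing by 3.00 × 10^8 m/s): v = 0.513, u' = 0.237.
u = (u' + v)/(1 + u'v/c²):
u = (0.237 + 0.513) / (1 + 0.237·0.513) = 0.7500/1.1215 = 0.6688
(Galilean addition would give +0.750c.)
Converting back: u = 0.6688 × 3.00 × 10^8 m/s.

2.01 × 10^8 m/s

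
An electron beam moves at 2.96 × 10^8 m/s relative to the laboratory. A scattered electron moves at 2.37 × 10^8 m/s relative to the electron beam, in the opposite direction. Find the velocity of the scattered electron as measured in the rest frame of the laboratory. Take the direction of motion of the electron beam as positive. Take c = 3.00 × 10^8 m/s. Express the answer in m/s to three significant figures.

+2.68 × 10^8 m/s

In units of c (dividing by 3.00 × 10^8 m/s): v = 0.987, u' = -0.790.
u = (u' + v)/(1 + u'v/c²):
u = (-0.790 + 0.987) / (1 + (-0.790)·0.987) = 0.1967/0.2205 = 0.8918
(Galilean addition would give +0.197c.)
Converting back: u = 0.8918 × 3.00 × 10^8 m/s.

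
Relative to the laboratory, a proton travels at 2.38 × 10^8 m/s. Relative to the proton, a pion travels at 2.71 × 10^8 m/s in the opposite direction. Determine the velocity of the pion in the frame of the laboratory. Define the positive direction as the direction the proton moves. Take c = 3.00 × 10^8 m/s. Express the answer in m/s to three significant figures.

-1.16 × 10^8 m/s

In units of c (dividing by 3.00 × 10^8 m/s): v = 0.793, u' = -0.903.
u = (u' + v)/(1 + u'v/c²):
u = (-0.903 + 0.793) / (1 + (-0.903)·0.793) = -0.1100/0.2834 = -0.3882
(Galilean addition would give -0.110c.)
Converting back: u = -0.3882 × 3.00 × 10^8 m/s.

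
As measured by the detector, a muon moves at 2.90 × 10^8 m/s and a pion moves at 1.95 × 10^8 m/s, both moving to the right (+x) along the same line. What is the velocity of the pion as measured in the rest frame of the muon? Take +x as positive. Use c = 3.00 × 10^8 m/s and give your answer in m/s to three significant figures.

β_A = 0.967, β_B = 0.650 (dividing each by c = 3.00 × 10^8 m/s).
Transform to A's frame with the inverse velocity-addition law: u' = (u − v)/(1 − uv/c²), taking u = β_B and v = β_A.
u' = (0.650 − 0.967) / (1 − (0.967)(0.650)) = -0.3167/0.3717 = -0.8520.
u' = -0.8520 × 3.00 × 10^8 m/s.

-2.56 × 10^8 m/s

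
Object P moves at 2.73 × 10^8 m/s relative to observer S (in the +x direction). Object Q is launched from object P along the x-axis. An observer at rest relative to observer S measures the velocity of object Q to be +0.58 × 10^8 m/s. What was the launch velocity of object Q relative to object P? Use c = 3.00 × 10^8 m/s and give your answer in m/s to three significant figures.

-2.61 × 10^8 m/s

v = 0.910c, u = 0.193c.
Invert the composition law: u' = (u − v)/(1 − uv/c²).
u' = (0.193 − 0.910) / (1 − (0.193)(0.910)) = -0.7167/0.8241 = -0.8697.
u' = -0.8697 × 3.00 × 10^8 m/s.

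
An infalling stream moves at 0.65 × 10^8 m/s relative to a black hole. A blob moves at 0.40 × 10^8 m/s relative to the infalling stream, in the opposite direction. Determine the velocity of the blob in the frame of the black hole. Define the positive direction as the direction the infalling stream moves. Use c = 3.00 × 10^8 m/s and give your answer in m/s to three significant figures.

In units of c (dividing by 3.00 × 10^8 m/s): v = 0.217, u' = -0.133.
u = (u' + v)/(1 + u'v/c²):
u = (-0.133 + 0.217) / (1 + (-0.133)·0.217) = 0.0833/0.9711 = 0.0858
(Galilean addition would give +0.083c.)
Converting back: u = 0.0858 × 3.00 × 10^8 m/s.

+2.57 × 10^7 m/s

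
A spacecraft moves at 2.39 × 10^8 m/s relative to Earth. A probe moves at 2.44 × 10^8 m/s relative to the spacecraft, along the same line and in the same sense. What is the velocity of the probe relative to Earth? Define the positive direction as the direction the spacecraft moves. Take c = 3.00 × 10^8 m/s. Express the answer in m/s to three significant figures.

2.93 × 10^8 m/s

In units of c (dividing by 3.00 × 10^8 m/s): v = 0.797, u' = 0.813.
u = (u' + v)/(1 + u'v/c²):
u = (0.813 + 0.797) / (1 + 0.813·0.797) = 1.6100/1.6480 = 0.9770
(Galilean addition would give +1.610c, exceeding c.)
Converting back: u = 0.9770 × 3.00 × 10^8 m/s.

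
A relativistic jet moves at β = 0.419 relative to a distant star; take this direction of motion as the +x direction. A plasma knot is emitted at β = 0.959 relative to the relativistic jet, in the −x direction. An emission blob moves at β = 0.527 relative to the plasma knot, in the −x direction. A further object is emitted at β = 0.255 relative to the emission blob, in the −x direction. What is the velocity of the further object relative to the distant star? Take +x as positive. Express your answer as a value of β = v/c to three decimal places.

Apply u = (u' + v)/(1 + u'v/c²) successively, working outward toward the distant star.
Start: velocity of the relativistic jet relative to the distant star = 0.4190c.
Compose with the plasma knot (u' = -0.959 in the relativistic jet frame): u_1 = (-0.959 + 0.419) / (1 + (-0.959)·0.419) = -0.5400/0.5982 = -0.9027.
Compose with the emission blob (u' = -0.527 in the plasma knot frame): u_2 = (-0.527 + (-0.903)) / (1 + (-0.527)·(-0.903)) = -1.4297/1.4757 = -0.9688.
Compose with the further object (u' = -0.255 in the emission blob frame): u_3 = (-0.255 + (-0.969)) / (1 + (-0.255)·(-0.969)) = -1.2238/1.2471 = -0.9814.

β = -0.981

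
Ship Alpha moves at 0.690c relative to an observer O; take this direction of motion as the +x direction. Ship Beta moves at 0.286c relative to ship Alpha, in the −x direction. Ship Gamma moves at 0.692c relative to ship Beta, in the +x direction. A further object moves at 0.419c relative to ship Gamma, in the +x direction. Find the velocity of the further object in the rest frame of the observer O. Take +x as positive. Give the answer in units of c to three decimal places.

Apply u = (u' + v)/(1 + u'v/c²) successively, working outward toward the observer O.
Start: velocity of ship Alpha relative to the observer O = 0.6900c.
Compose with ship Beta (u' = -0.286 in ship Alpha frame): u_1 = (-0.286 + 0.690) / (1 + (-0.286)·0.690) = 0.4040/0.8027 = 0.5033.
Compose with ship Gamma (u' = 0.692 in ship Beta frame): u_2 = (0.692 + 0.503) / (1 + 0.692·0.503) = 1.1953/1.3483 = 0.8865.
Compose with the further object (u' = 0.419 in ship Gamma frame): u_3 = (0.419 + 0.887) / (1 + 0.419·0.887) = 1.3055/1.3715 = 0.9519.

+0.952c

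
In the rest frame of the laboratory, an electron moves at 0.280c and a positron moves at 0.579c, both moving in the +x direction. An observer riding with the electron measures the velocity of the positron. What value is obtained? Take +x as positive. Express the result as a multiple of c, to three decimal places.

β_A = 0.280, β_B = 0.579.
Transform to A's frame with the inverse velocity-addition law: u' = (u − v)/(1 − uv/c²), taking u = β_B and v = β_A.
u' = (0.579 − 0.280) / (1 − (0.280)(0.579)) = 0.2990/0.8379 = 0.3569.

+0.357c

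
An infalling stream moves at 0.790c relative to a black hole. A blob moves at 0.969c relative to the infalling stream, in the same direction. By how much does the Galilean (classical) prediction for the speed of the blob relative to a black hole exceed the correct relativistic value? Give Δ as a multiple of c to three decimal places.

Galilean: u_cl = 0.969 + 0.790 = 1.7590.
Relativistic: u_rel = (0.969 + 0.790) / (1 + 0.969·0.790) = 1.7590/1.7655 = 0.9963.
Δ = 1.7590 − 0.9963 = 0.7627.
(The classical prediction exceeds c; the relativistic result does not.)

Δ = 0.763c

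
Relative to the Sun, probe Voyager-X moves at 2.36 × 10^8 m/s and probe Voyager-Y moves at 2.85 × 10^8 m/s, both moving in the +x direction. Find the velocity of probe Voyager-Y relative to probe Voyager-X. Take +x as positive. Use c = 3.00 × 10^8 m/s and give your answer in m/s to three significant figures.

+1.94 × 10^8 m/s

β_A = 0.787, β_B = 0.950 (dividing each by c = 3.00 × 10^8 m/s).
Transform to A's frame with the inverse velocity-addition law: u' = (u − v)/(1 − uv/c²), taking u = β_B and v = β_A.
u' = (0.950 − 0.787) / (1 − (0.787)(0.950)) = 0.1633/0.2527 = 0.6464.
u' = 0.6464 × 3.00 × 10^8 m/s.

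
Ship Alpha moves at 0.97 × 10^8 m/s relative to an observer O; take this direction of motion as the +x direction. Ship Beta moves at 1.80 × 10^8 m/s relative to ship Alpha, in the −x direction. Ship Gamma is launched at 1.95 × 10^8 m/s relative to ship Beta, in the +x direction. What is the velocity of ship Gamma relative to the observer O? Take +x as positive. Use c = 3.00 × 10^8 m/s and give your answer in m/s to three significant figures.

Apply u = (u' + v)/(1 + u'v/c²) successively, working outward toward the observer O.
(Dividing each given speed by c = 3.00 × 10^8 m/s to work in units of c.)
Start: velocity of ship Alpha relative to the observer O = 0.3233c.
Compose with ship Beta (u' = -0.600 in ship Alpha frame): u_1 = (-0.600 + 0.323) / (1 + (-0.600)·0.323) = -0.2767/0.8060 = -0.3433.
Compose with ship Gamma (u' = 0.650 in ship Beta frame): u_2 = (0.650 + (-0.343)) / (1 + 0.650·(-0.343)) = 0.3067/0.7769 = 0.3948.
So u = 0.3948 × 3.00 × 10^8 m/s.

+1.18 × 10^8 m/s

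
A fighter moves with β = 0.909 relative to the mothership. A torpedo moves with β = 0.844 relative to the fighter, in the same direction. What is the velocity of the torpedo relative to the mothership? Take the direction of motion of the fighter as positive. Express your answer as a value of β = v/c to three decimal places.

β = 0.992

With v = 0.909 and u' = 0.844 (in units of c),
u = (u' + v)/(1 + u'v/c²):
u = (0.844 + 0.909) / (1 + 0.844·0.909) = 1.7530/1.7672 = 0.9920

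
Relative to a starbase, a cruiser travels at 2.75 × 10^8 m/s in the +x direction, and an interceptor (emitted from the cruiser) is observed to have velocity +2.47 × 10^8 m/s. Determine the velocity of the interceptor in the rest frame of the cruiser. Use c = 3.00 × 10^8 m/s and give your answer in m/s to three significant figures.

v = 0.917c, u = 0.823c.
Invert the composition law: u' = (u − v)/(1 − uv/c²).
u' = (0.823 − 0.917) / (1 − (0.823)(0.917)) = -0.0933/0.2453 = -0.3805.
u' = -0.3805 × 3.00 × 10^8 m/s.

-1.14 × 10^8 m/s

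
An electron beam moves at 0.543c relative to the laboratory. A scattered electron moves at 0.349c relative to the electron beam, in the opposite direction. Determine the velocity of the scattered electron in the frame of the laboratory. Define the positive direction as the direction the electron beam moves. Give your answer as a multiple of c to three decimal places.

With v = 0.543 and u' = -0.349 (in units of c),
u = (u' + v)/(1 + u'v/c²):
u = (-0.349 + 0.543) / (1 + (-0.349)·0.543) = 0.1940/0.8105 = 0.2394

+0.239c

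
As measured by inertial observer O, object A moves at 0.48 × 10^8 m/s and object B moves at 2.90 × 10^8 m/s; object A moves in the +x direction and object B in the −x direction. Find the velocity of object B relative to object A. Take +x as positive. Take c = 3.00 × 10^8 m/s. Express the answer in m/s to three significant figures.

β_A = 0.160, β_B = -0.967 (dividing each by c = 3.00 × 10^8 m/s).
Transform to A's frame with the inverse velocity-addition law: u' = (u − v)/(1 − uv/c²), taking u = β_B and v = β_A.
u' = (-0.967 − 0.160) / (1 − (0.160)(-0.967)) = -1.1267/1.1547 = -0.9758.
u' = -0.9758 × 3.00 × 10^8 m/s.

-2.93 × 10^8 m/s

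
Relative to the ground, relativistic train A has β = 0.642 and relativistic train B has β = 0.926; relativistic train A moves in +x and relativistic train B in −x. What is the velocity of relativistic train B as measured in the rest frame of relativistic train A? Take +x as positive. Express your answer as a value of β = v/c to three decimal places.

β = -0.983

β_A = 0.642, β_B = -0.926.
Transform to A's frame with the inverse velocity-addition law: u' = (u − v)/(1 − uv/c²), taking u = β_B and v = β_A.
u' = (-0.926 − 0.642) / (1 − (0.642)(-0.926)) = -1.5680/1.5945 = -0.9834.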